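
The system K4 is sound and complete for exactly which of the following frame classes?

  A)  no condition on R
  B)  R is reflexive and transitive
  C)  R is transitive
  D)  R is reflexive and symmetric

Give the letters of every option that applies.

C

(A) this class determines K, not K4.
(B) this class determines S4, not K4.
(C) K4 is sound and complete for exactly this class.
(D) this class determines B (= KTB), not K4.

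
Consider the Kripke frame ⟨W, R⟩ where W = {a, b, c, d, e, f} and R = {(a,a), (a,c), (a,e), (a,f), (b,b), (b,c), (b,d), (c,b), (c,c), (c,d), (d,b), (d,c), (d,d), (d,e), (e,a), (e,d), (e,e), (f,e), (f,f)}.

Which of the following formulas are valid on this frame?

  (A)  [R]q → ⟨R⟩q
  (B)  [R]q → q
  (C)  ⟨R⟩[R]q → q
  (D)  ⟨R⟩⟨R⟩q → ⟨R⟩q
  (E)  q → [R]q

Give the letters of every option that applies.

R is reflexive: each world relates to itself.
R is not symmetric: a R c but not c R a.
R is not transitive: a R c and c R b but not a R b.
R is serial: every world has an R-successor.
R is not a subset of the identity: a R c with a ≠ c.
(A) [R]q → ⟨R⟩q is axiom D, which corresponds to seriality. R is serial — valid.
(B) axiom T: valid iff R is reflexive. R is reflexive — valid.
(C) ⟨R⟩[R]q → q (the dual of axiom B) characterises the symmetric frames. R is not symmetric — not valid.
(D) the dual of axiom 4: valid iff R is transitive. R is not transitive — not valid.
(E) q → [R]q (equivalent to ◇p→p) corresponds to R being a subset of the identity. Here R ⊄ identity, so not valid.

A, B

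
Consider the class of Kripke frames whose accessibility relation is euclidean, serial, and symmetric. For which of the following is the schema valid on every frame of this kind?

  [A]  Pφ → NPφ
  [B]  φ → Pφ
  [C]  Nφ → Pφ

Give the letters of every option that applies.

A, B, C

Serial, symmetric and euclidean together give transitive (from symmetry + euclidean) and then reflexive; the relation is an equivalence.
(A) Pφ → NPφ (axiom 5) characterises the euclidean frames. Every such R is euclidean — valid.
(B) φ → Pφ is the dual of axiom T; it is valid on a frame exactly when R is reflexive. Every such R is reflexive, so valid.
(C) Nφ → Pφ is axiom D, which corresponds to seriality. Every such R is serial — valid.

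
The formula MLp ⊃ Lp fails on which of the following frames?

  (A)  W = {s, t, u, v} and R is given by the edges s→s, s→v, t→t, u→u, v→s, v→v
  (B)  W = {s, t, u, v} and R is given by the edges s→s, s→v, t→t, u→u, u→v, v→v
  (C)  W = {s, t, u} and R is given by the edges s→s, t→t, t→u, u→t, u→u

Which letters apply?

The schema MLp ⊃ Lp is the dual of axiom 5; it is valid on a frame iff R is euclidean.
(A) R is euclidean (any two R-successors of the same world are R-related), so the schema is valid here.
(B) R is not euclidean (s R v and s R s but not v R s), so the schema fails here.
(C) R is euclidean (any two R-successors of the same world are R-related), so the schema is valid here.

B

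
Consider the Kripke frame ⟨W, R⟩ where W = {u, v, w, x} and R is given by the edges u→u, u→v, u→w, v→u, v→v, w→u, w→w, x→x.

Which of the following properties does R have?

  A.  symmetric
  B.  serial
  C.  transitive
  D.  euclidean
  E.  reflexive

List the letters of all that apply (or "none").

(A) symmetric: every R-edge is matched by its reverse.
(B) serial: every world has an R-successor.
(C) not transitive: v R u and u R w but not v R w.
(D) not euclidean: u R v and u R w but not v R w.
(E) reflexive: each world relates to itself.

A, B, E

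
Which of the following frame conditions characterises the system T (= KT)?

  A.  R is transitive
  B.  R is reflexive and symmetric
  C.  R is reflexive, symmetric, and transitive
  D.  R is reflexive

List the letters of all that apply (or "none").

D

(A) this class determines K4, not T (= KT).
(B) this class determines B (= KTB), not T (= KT).
(C) this class determines S5, not T (= KT).
(D) T (= KT) is sound and complete for exactly this class.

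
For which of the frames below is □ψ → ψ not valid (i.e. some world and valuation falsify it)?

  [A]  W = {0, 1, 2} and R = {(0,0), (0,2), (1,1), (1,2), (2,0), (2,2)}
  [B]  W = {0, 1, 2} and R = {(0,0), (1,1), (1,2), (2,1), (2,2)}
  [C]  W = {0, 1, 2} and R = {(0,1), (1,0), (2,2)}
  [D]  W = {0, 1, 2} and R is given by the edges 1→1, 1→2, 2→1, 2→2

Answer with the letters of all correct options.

C, D

The schema □ψ → ψ is axiom T; it is valid on a frame iff R is reflexive.
(A) R is reflexive (each world relates to itself), so the schema is valid here.
(B) R is reflexive (each world relates to itself), so the schema is valid here.
(C) R is not reflexive (not 0 R 0), so the schema fails here.
(D) R is not reflexive (not 0 R 0), so the schema fails here.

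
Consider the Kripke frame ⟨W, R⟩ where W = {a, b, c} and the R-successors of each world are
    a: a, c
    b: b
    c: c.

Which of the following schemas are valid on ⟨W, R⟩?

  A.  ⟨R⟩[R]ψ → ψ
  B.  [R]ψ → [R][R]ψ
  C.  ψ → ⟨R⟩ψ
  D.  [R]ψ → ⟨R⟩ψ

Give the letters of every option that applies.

B, C, D

R is reflexive: each world relates to itself.
R is not symmetric: a R c but not c R a.
R is transitive: R is closed under composition.
R is serial: every world has an R-successor.
(A) the dual of axiom B: valid iff R is symmetric. R is not symmetric — not valid.
(B) [R]ψ → [R][R]ψ is axiom 4, which corresponds to transitivity. R is transitive — valid.
(C) ψ → ⟨R⟩ψ is the dual of axiom T; it is valid on a frame exactly when R is reflexive. R is reflexive, so valid.
(D) [R]ψ → ⟨R⟩ψ (axiom D) characterises the serial frames. R is serial — valid.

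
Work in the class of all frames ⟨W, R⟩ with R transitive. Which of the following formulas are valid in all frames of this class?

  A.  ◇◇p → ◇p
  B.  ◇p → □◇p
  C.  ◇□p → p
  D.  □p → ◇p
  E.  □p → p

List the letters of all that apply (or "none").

A

(A) ◇◇p → ◇p is the dual of axiom 4, which corresponds to transitivity. Every such R is transitive — valid.
(B) ◇p → □◇p is axiom 5; it is valid on a frame exactly when R is euclidean. Such an R need not be euclidean, so not valid.
(C) the dual of axiom B: valid iff R is symmetric. Such an R need not be symmetric — not valid.
(D) □p → ◇p (axiom D) characterises the serial frames. Such an R need not be serial — not valid.
(E) □p → p (axiom T) characterises the reflexive frames. Such an R need not be reflexive — not valid.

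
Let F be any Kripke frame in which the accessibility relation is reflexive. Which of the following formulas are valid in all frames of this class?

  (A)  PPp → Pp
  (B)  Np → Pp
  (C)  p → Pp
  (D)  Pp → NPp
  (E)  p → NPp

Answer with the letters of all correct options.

A reflexive relation is serial.
(A) PPp → Pp is the dual of axiom 4, which corresponds to transitivity. Such an R need not be transitive — not valid.
(B) axiom D: valid iff R is serial. Every such R is serial — valid.
(C) p → Pp is the dual of axiom T, which corresponds to reflexivity. Every such R is reflexive — valid.
(D) axiom 5: valid iff R is euclidean. Such an R need not be euclidean — not valid.
(E) p → NPp is axiom B; it is valid on a frame exactly when R is symmetric. Such an R need not be symmetric, so not valid.

B, C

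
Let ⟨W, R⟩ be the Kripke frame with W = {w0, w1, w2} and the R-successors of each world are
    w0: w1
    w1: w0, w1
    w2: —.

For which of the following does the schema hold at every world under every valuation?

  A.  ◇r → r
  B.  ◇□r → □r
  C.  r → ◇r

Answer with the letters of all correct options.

none

R is not reflexive: not w0 R w0.
R is not euclidean: w1 R w0 and w1 R w0 but not w0 R w0.
R is not a subset of the identity: w0 R w1 with w0 ≠ w1.
(A) ◇r → r (the converse of T) corresponds to R being a subset of the identity. Here R ⊄ identity, so not valid.
(B) ◇□r → □r (the dual of axiom 5) characterises the euclidean frames. R is not euclidean — not valid.
(C) the dual of axiom T: valid iff R is reflexive. R is not reflexive — not valid.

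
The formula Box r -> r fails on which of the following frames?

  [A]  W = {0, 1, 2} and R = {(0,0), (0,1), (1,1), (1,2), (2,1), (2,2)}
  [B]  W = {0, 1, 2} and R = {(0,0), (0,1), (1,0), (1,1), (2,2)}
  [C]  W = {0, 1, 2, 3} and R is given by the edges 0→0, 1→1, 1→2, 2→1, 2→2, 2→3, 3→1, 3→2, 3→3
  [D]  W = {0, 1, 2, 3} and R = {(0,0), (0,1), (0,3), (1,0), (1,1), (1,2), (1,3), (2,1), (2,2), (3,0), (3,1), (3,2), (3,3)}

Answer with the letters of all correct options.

The schema Box r -> r is axiom T; it is valid on a frame iff R is reflexive.
(A) R is reflexive (each world relates to itself), so the schema is valid here.
(B) R is reflexive (each world relates to itself), so the schema is valid here.
(C) R is reflexive (each world relates to itself), so the schema is valid here.
(D) R is reflexive (each world relates to itself), so the schema is valid here.

none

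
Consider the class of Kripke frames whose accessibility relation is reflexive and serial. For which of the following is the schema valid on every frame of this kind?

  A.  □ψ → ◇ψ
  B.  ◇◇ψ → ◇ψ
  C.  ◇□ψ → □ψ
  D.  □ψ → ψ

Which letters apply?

(A) axiom D: valid iff R is serial. Every such R is serial — valid.
(B) ◇◇ψ → ◇ψ (the dual of axiom 4) characterises the transitive frames. Such an R need not be transitive — not valid.
(C) the dual of axiom 5: valid iff R is euclidean. Such an R need not be euclidean — not valid.
(D) □ψ → ψ is axiom T, which corresponds to reflexivity. Every such R is reflexive — valid.

A, D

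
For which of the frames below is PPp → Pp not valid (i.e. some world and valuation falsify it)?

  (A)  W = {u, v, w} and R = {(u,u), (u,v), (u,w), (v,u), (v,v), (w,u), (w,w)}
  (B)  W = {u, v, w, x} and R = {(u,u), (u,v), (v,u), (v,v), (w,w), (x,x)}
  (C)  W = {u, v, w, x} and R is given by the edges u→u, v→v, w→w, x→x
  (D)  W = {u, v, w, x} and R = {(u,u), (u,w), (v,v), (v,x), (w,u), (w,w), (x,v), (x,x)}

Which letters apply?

A

The schema PPp → Pp is the dual of axiom 4; it is valid on a frame iff R is transitive.
(A) R is not transitive (v R u and u R w but not v R w), so the schema fails here.
(B) R is transitive (R is closed under composition), so the schema is valid here.
(C) R is transitive (R is closed under composition), so the schema is valid here.
(D) R is transitive (R is closed under composition), so the schema is valid here.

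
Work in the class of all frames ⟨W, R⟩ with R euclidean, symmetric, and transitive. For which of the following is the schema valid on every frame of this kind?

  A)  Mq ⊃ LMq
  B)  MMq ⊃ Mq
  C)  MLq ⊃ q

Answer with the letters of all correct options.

(A) Mq ⊃ LMq is axiom 5; it is valid on a frame exactly when R is euclidean. Every such R is euclidean, so valid.
(B) the dual of axiom 4: valid iff R is transitive. Every such R is transitive — valid.
(C) MLq ⊃ q is the dual of axiom B; it is valid on a frame exactly when R is symmetric. Every such R is symmetric, so valid.

A, B, C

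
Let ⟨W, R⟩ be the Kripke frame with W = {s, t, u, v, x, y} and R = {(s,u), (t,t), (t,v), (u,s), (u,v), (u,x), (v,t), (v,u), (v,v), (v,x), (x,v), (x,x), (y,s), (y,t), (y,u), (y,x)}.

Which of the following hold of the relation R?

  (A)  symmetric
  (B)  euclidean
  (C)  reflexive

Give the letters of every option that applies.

(A) not symmetric: u R x but not x R u.
(B) not euclidean: u R s and u R v but not s R v.
(C) not reflexive: not s R s.

none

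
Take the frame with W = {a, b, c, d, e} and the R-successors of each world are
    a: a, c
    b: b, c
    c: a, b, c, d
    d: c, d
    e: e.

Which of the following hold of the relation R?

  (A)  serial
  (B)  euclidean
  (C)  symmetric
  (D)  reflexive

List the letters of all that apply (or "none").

A, C, D

(A) serial: every world has an R-successor.
(B) not euclidean: c R a and c R b but not a R b.
(C) symmetric: every R-edge is matched by its reverse.
(D) reflexive: each world relates to itself.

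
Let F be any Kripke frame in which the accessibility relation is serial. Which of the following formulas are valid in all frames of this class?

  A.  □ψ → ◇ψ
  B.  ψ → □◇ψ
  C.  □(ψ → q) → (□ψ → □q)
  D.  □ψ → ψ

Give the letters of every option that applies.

A, C

(A) □ψ → ◇ψ (axiom D) characterises the serial frames. Every such R is serial — valid.
(B) ψ → □◇ψ (axiom B) characterises the symmetric frames. Such an R need not be symmetric — not valid.
(C) □(ψ → q) → (□ψ → □q) is axiom K, valid on every Kripke frame — valid.
(D) □ψ → ψ is axiom T; it is valid on a frame exactly when R is reflexive. Such an R need not be reflexive, so not valid.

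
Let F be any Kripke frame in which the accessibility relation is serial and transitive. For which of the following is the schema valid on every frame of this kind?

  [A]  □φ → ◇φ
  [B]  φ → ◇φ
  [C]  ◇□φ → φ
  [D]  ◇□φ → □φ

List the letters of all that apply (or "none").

A

(A) □φ → ◇φ is axiom D; it is valid on a frame exactly when R is serial. Every such R is serial, so valid.
(B) φ → ◇φ is the dual of axiom T, which corresponds to reflexivity. Such an R need not be reflexive — not valid.
(C) ◇□φ → φ is the dual of axiom B; it is valid on a frame exactly when R is symmetric. Such an R need not be symmetric, so not valid.
(D) ◇□φ → □φ (the dual of axiom 5) characterises the euclidean frames. Such an R need not be euclidean — not valid.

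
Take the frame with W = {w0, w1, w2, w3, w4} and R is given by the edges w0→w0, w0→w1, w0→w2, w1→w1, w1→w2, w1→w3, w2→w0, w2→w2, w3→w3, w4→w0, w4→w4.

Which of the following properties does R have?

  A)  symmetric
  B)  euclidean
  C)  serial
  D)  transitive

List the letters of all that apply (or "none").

C

(A) not symmetric: w0 R w1 but not w1 R w0.
(B) not euclidean: w0 R w1 and w0 R w0 but not w1 R w0.
(C) serial: every world has an R-successor.
(D) not transitive: w0 R w1 and w1 R w3 but not w0 R w3.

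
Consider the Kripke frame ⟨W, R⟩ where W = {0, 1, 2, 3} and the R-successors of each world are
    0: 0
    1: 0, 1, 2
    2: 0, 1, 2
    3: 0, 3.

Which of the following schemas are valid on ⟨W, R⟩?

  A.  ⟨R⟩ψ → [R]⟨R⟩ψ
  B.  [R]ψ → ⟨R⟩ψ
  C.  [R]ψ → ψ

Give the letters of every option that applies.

R is reflexive: each world relates to itself.
R is not euclidean: 1 R 0 and 1 R 1 but not 0 R 1.
R is serial: every world has an R-successor.
(A) ⟨R⟩ψ → [R]⟨R⟩ψ is axiom 5; it is valid on a frame exactly when R is euclidean. R is not euclidean, so not valid.
(B) [R]ψ → ⟨R⟩ψ is axiom D; it is valid on a frame exactly when R is serial. R is serial, so valid.
(C) [R]ψ → ψ is axiom T; it is valid on a frame exactly when R is reflexive. R is reflexive, so valid.

B, C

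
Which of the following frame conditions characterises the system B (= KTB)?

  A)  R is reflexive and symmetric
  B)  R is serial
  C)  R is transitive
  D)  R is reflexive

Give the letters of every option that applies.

A

(A) B (= KTB) is sound and complete for exactly this class.
(B) this class determines D, not B (= KTB).
(C) this class determines K4, not B (= KTB).
(D) this class determines T (= KT), not B (= KTB).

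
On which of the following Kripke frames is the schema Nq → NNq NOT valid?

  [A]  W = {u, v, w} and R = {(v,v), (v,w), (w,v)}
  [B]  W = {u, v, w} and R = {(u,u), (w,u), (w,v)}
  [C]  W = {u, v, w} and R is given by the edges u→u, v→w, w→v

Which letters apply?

A, C

The schema Nq → NNq is axiom 4; it is valid on a frame iff R is transitive.
(A) R is not transitive (w R v and v R w but not w R w), so the schema fails here.
(B) R is transitive (R is closed under composition), so the schema is valid here.
(C) R is not transitive (v R w and w R v but not v R v), so the schema fails here.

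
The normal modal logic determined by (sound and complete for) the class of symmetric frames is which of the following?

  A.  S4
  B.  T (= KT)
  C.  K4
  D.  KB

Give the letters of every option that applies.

(A) S4 is determined by the class of reflexive and transitive frames.
(B) T (= KT) is determined by the class of reflexive frames.
(C) K4 is determined by the class of transitive frames.
(D) KB is determined by exactly this class.

D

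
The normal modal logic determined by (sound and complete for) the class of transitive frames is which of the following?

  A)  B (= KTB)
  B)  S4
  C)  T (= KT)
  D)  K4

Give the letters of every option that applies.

D

(A) B (= KTB) is determined by the class of reflexive and symmetric frames.
(B) S4 is determined by the class of reflexive and transitive frames.
(C) T (= KT) is determined by the class of reflexive frames.
(D) K4 is determined by exactly this class.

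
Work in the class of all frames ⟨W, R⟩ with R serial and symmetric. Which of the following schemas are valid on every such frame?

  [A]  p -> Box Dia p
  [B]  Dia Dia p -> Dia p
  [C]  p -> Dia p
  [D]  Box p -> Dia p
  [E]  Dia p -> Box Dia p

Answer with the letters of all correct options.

A, D

(A) p -> Box Dia p is axiom B, which corresponds to symmetry. Every such R is symmetric — valid.
(B) Dia Dia p -> Dia p is the dual of axiom 4; it is valid on a frame exactly when R is transitive. Such an R need not be transitive, so not valid.
(C) the dual of axiom T: valid iff R is reflexive. Such an R need not be reflexive — not valid.
(D) Box p -> Dia p is axiom D, which corresponds to seriality. Every such R is serial — valid.
(E) Dia p -> Box Dia p is axiom 5, which corresponds to the euclidean property. Such an R need not be euclidean — not valid.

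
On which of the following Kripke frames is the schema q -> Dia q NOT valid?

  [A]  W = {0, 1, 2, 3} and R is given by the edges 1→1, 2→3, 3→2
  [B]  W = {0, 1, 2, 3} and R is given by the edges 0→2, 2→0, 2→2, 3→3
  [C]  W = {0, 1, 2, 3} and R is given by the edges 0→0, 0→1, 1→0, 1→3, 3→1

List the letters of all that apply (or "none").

The schema q -> Dia q is the dual of axiom T; it is valid on a frame iff R is reflexive.
(A) R is not reflexive (not 0 R 0), so the schema fails here.
(B) R is not reflexive (not 0 R 0), so the schema fails here.
(C) R is not reflexive (not 1 R 1), so the schema fails here.

A, B, C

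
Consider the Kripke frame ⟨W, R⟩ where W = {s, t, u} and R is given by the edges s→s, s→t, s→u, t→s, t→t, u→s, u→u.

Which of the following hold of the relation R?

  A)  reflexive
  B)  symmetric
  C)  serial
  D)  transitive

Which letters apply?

A, B, C

(A) reflexive: each world relates to itself.
(B) symmetric: every R-edge is matched by its reverse.
(C) serial: every world has an R-successor.
(D) not transitive: t R s and s R u but not t R u.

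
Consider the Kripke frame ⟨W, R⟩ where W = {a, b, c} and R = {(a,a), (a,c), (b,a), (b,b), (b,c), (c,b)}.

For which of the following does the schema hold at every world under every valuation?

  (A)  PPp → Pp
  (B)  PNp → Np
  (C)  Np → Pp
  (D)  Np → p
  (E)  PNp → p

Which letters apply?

C

R is not reflexive: not c R c.
R is not symmetric: a R c but not c R a.
R is not transitive: a R c and c R b but not a R b.
R is not euclidean: a R c and a R a but not c R a.
R is serial: every world has an R-successor.
(A) the dual of axiom 4: valid iff R is transitive. R is not transitive — not valid.
(B) PNp → Np (the dual of axiom 5) characterises the euclidean frames. R is not euclidean — not valid.
(C) Np → Pp (axiom D) characterises the serial frames. R is serial — valid.
(D) axiom T: valid iff R is reflexive. R is not reflexive — not valid.
(E) PNp → p is the dual of axiom B, which corresponds to symmetry. R is not symmetric — not valid.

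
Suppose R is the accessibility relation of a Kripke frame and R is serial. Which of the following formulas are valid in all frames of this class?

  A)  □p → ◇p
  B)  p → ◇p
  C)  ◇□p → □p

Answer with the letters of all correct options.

A

(A) □p → ◇p is axiom D; it is valid on a frame exactly when R is serial. Every such R is serial, so valid.
(B) p → ◇p (the dual of axiom T) characterises the reflexive frames. Such an R need not be reflexive — not valid.
(C) ◇□p → □p is the dual of axiom 5, which corresponds to the euclidean property. Such an R need not be euclidean — not valid.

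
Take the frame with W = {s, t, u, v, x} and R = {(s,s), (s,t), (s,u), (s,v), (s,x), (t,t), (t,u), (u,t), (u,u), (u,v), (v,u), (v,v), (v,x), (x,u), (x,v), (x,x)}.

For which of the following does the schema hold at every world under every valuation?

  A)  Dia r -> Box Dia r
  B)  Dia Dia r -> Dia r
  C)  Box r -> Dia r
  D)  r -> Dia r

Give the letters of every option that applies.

R is reflexive: each world relates to itself.
R is not transitive: t R u and u R v but not t R v.
R is not euclidean: s R t and s R s but not t R s.
R is serial: every world has an R-successor.
(A) Dia r -> Box Dia r is axiom 5, which corresponds to the euclidean property. R is not euclidean — not valid.
(B) Dia Dia r -> Dia r (the dual of axiom 4) characterises the transitive frames. R is not transitive — not valid.
(C) Box r -> Dia r is axiom D; it is valid on a frame exactly when R is serial. R is serial, so valid.
(D) r -> Dia r (the dual of axiom T) characterises the reflexive frames. R is reflexive — valid.

C, D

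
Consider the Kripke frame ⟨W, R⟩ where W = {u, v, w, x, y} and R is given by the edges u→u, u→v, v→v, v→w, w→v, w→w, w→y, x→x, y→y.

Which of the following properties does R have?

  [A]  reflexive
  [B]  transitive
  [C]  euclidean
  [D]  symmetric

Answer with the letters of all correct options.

(A) reflexive: each world relates to itself.
(B) not transitive: u R v and v R w but not u R w.
(C) not euclidean: u R v and u R u but not v R u.
(D) not symmetric: u R v but not v R u.

A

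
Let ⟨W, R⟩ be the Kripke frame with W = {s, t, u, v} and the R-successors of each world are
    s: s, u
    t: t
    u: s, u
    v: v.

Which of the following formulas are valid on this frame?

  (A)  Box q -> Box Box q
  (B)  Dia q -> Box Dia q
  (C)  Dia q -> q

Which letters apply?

A, B

R is transitive: R is closed under composition.
R is euclidean: any two R-successors of the same world are R-related.
R is not a subset of the identity: s R u with s ≠ u.
(A) Box q -> Box Box q is axiom 4; it is valid on a frame exactly when R is transitive. R is transitive, so valid.
(B) Dia q -> Box Dia q is axiom 5, which corresponds to the euclidean property. R is euclidean — valid.
(C) Dia q -> q is valid only on frames where every R-edge is a self-loop. Here R ⊄ identity — not valid.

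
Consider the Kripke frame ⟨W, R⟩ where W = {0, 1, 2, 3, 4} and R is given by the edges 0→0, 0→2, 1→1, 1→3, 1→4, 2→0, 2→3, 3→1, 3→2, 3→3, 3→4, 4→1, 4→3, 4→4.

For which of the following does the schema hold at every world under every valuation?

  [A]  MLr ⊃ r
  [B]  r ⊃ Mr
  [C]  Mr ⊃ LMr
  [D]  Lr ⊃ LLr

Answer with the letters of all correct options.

A

R is not reflexive: not 2 R 2.
R is symmetric: every R-edge is matched by its reverse.
R is not transitive: 0 R 2 and 2 R 3 but not 0 R 3.
R is not euclidean: 2 R 0 and 2 R 3 but not 0 R 3.
(A) MLr ⊃ r (the dual of axiom B) characterises the symmetric frames. R is symmetric — valid.
(B) r ⊃ Mr is the dual of axiom T; it is valid on a frame exactly when R is reflexive. R is not reflexive, so not valid.
(C) Mr ⊃ LMr (axiom 5) characterises the euclidean frames. R is not euclidean — not valid.
(D) axiom 4: valid iff R is transitive. R is not transitive — not valid.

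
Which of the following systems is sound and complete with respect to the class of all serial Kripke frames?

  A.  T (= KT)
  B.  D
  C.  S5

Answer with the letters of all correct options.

(A) T (= KT) is determined by the class of reflexive frames.
(B) D is determined by exactly this class.
(C) S5 is determined by the class of reflexive, symmetric, and transitive frames.

B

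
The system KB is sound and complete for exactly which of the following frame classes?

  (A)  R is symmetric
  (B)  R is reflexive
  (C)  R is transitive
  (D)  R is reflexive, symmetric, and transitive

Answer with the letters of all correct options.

(A) KB is sound and complete for exactly this class.
(B) this class determines T (= KT), not KB.
(C) this class determines K4, not KB.
(D) this class determines S5, not KB.

A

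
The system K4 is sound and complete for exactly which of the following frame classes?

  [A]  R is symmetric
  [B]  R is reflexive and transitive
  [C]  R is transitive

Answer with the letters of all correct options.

(A) this class determines KB, not K4.
(B) this class determines S4, not K4.
(C) K4 is sound and complete for exactly this class.

C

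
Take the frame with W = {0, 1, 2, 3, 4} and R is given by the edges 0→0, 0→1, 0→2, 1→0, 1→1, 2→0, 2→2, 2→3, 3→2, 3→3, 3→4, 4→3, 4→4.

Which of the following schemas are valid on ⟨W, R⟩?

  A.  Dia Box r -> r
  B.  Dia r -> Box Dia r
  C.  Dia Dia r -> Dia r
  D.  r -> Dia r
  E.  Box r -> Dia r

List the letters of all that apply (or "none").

A, D, E

R is reflexive: each world relates to itself.
R is symmetric: every R-edge is matched by its reverse.
R is not transitive: 0 R 2 and 2 R 3 but not 0 R 3.
R is not euclidean: 0 R 1 and 0 R 2 but not 1 R 2.
R is serial: every world has an R-successor.
(A) the dual of axiom B: valid iff R is symmetric. R is symmetric — valid.
(B) Dia r -> Box Dia r (axiom 5) characterises the euclidean frames. R is not euclidean — not valid.
(C) Dia Dia r -> Dia r is the dual of axiom 4, which corresponds to transitivity. R is not transitive — not valid.
(D) r -> Dia r (the dual of axiom T) characterises the reflexive frames. R is reflexive — valid.
(E) Box r -> Dia r is axiom D; it is valid on a frame exactly when R is serial. R is serial, so valid.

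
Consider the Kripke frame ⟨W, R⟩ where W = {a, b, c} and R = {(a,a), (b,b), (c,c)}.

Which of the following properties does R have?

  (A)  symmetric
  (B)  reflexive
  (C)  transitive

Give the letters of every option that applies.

A, B, C

(A) symmetric: every R-edge is matched by its reverse.
(B) reflexive: each world relates to itself.
(C) transitive: R is closed under composition.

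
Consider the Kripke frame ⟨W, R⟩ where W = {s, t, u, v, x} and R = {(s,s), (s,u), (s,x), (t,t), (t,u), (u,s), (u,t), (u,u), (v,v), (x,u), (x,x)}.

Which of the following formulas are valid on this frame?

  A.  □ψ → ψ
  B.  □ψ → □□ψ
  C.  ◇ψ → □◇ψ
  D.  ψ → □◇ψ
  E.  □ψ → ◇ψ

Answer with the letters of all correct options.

R is reflexive: each world relates to itself.
R is not symmetric: s R x but not x R s.
R is not transitive: s R u and u R t but not s R t.
R is not euclidean: s R u and s R x but not u R x.
R is serial: every world has an R-successor.
(A) axiom T: valid iff R is reflexive. R is reflexive — valid.
(B) axiom 4: valid iff R is transitive. R is not transitive — not valid.
(C) ◇ψ → □◇ψ is axiom 5, which corresponds to the euclidean property. R is not euclidean — not valid.
(D) ψ → □◇ψ (axiom B) characterises the symmetric frames. R is not symmetric — not valid.
(E) axiom D: valid iff R is serial. R is serial — valid.

A, E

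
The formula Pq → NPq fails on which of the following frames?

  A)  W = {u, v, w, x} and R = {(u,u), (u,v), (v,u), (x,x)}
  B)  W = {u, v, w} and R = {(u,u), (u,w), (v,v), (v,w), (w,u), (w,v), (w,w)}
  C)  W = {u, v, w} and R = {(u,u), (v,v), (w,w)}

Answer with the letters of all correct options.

The schema Pq → NPq is axiom 5; it is valid on a frame iff R is euclidean.
(A) R is not euclidean (u R v and u R v but not v R v), so the schema fails here.
(B) R is not euclidean (w R u and w R v but not u R v), so the schema fails here.
(C) R is euclidean (any two R-successors of the same world are R-related), so the schema is valid here.

A, B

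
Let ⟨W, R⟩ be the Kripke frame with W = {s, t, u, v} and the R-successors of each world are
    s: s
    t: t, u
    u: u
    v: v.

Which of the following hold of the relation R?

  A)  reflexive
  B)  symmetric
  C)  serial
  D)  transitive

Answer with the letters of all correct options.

A, C, D

(A) reflexive: each world relates to itself.
(B) not symmetric: t R u but not u R t.
(C) serial: every world has an R-successor.
(D) transitive: R is closed under composition.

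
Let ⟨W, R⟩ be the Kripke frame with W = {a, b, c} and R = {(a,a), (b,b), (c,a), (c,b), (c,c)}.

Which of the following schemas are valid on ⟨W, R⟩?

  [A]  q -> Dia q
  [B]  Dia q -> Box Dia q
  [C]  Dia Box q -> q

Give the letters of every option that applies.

A

R is reflexive: each world relates to itself.
R is not symmetric: c R a but not a R c.
R is not euclidean: c R a and c R b but not a R b.
(A) the dual of axiom T: valid iff R is reflexive. R is reflexive — valid.
(B) Dia q -> Box Dia q is axiom 5, which corresponds to the euclidean property. R is not euclidean — not valid.
(C) Dia Box q -> q is the dual of axiom B; it is valid on a frame exactly when R is symmetric. R is not symmetric, so not valid.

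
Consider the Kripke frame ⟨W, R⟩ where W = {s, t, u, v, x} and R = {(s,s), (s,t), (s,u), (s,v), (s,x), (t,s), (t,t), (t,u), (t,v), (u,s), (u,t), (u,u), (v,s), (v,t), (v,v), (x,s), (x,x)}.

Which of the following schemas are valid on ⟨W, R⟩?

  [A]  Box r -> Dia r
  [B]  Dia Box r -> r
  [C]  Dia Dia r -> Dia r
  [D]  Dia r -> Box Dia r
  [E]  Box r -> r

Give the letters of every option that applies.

R is reflexive: each world relates to itself.
R is symmetric: every R-edge is matched by its reverse.
R is not transitive: t R s and s R x but not t R x.
R is not euclidean: s R t and s R x but not t R x.
R is serial: every world has an R-successor.
(A) axiom D: valid iff R is serial. R is serial — valid.
(B) Dia Box r -> r is the dual of axiom B; it is valid on a frame exactly when R is symmetric. R is symmetric, so valid.
(C) Dia Dia r -> Dia r is the dual of axiom 4, which corresponds to transitivity. R is not transitive — not valid.
(D) Dia r -> Box Dia r is axiom 5; it is valid on a frame exactly when R is euclidean. R is not euclidean, so not valid.
(E) Box r -> r is axiom T; it is valid on a frame exactly when R is reflexive. R is reflexive, so valid.

A, B, E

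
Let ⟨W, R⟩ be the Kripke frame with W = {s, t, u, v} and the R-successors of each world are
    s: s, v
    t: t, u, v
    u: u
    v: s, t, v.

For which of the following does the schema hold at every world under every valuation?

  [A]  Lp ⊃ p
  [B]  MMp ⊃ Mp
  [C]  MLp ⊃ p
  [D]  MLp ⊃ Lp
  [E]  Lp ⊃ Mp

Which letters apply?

A, E

R is reflexive: each world relates to itself.
R is not symmetric: t R u but not u R t.
R is not transitive: s R v and v R t but not s R t.
R is not euclidean: t R u and t R t but not u R t.
R is serial: every world has an R-successor.
(A) Lp ⊃ p is axiom T, which corresponds to reflexivity. R is reflexive — valid.
(B) MMp ⊃ Mp is the dual of axiom 4, which corresponds to transitivity. R is not transitive — not valid.
(C) MLp ⊃ p (the dual of axiom B) characterises the symmetric frames. R is not symmetric — not valid.
(D) MLp ⊃ Lp (the dual of axiom 5) characterises the euclidean frames. R is not euclidean — not valid.
(E) Lp ⊃ Mp is axiom D; it is valid on a frame exactly when R is serial. R is serial, so valid.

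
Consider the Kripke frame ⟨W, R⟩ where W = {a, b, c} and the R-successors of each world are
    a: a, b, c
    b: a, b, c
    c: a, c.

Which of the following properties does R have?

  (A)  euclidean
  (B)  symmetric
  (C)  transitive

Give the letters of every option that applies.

(A) not euclidean: a R c and a R b but not c R b.
(B) not symmetric: b R c but not c R b.
(C) not transitive: c R a and a R b but not c R b.

none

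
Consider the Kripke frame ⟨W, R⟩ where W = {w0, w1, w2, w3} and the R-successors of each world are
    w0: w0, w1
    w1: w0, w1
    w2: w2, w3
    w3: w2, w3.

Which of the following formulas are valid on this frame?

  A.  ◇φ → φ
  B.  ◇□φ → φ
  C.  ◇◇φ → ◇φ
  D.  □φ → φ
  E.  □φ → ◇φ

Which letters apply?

B, C, D, E

R is reflexive: each world relates to itself.
R is symmetric: every R-edge is matched by its reverse.
R is transitive: R is closed under composition.
R is serial: every world has an R-successor.
R is not a subset of the identity: w0 R w1 with w0 ≠ w1.
(A) ◇φ → φ (the converse of T) corresponds to R being a subset of the identity. Here R ⊄ identity, so not valid.
(B) ◇□φ → φ (the dual of axiom B) characterises the symmetric frames. R is symmetric — valid.
(C) ◇◇φ → ◇φ is the dual of axiom 4; it is valid on a frame exactly when R is transitive. R is transitive, so valid.
(D) axiom T: valid iff R is reflexive. R is reflexive — valid.
(E) □φ → ◇φ (axiom D) characterises the serial frames. R is serial — valid.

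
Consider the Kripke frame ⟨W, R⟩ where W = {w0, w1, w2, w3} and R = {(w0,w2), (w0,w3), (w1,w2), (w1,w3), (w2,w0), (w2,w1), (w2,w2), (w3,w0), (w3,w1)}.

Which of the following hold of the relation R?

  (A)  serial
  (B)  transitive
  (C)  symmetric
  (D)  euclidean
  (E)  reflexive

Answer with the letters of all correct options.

A, C

(A) serial: every world has an R-successor.
(B) not transitive: w0 R w2 and w2 R w0 but not w0 R w0.
(C) symmetric: every R-edge is matched by its reverse.
(D) not euclidean: w0 R w2 and w0 R w3 but not w2 R w3.
(E) not reflexive: not w0 R w0.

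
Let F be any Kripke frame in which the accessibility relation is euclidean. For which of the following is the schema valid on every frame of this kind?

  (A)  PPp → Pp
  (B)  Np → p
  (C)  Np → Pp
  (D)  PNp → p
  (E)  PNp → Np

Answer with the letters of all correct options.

(A) the dual of axiom 4: valid iff R is transitive. Such an R need not be transitive — not valid.
(B) Np → p (axiom T) characterises the reflexive frames. Such an R need not be reflexive — not valid.
(C) Np → Pp is axiom D, which corresponds to seriality. Such an R need not be serial — not valid.
(D) PNp → p is the dual of axiom B, which corresponds to symmetry. Such an R need not be symmetric — not valid.
(E) PNp → Np is the dual of axiom 5, which corresponds to the euclidean property. Every such R is euclidean — valid.

E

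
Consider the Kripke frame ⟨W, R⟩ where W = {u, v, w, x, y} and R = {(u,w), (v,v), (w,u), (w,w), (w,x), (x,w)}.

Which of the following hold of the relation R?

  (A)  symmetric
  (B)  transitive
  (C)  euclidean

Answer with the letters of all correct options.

(A) symmetric: every R-edge is matched by its reverse.
(B) not transitive: u R w and w R u but not u R u.
(C) not euclidean: w R u and w R x but not u R x.

A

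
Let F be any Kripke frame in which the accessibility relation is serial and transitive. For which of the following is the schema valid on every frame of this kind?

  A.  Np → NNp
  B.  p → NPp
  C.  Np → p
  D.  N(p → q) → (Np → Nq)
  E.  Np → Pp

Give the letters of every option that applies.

A, D, E

(A) Np → NNp is axiom 4; it is valid on a frame exactly when R is transitive. Every such R is transitive, so valid.
(B) axiom B: valid iff R is symmetric. Such an R need not be symmetric — not valid.
(C) Np → p is axiom T, which corresponds to reflexivity. Such an R need not be reflexive — not valid.
(D) this is just K, valid on every normal frame.
(E) axiom D: valid iff R is serial. Every such R is serial — valid.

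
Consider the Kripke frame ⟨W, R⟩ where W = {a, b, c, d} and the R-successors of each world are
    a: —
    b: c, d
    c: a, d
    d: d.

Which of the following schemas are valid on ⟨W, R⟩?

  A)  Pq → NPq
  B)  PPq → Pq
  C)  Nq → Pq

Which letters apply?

none

R is not transitive: b R c and c R a but not b R a.
R is not euclidean: b R d and b R c but not d R c.
R is not serial: a has no R-successor.
(A) Pq → NPq is axiom 5, which corresponds to the euclidean property. R is not euclidean — not valid.
(B) the dual of axiom 4: valid iff R is transitive. R is not transitive — not valid.
(C) axiom D: valid iff R is serial. R is not serial — not valid.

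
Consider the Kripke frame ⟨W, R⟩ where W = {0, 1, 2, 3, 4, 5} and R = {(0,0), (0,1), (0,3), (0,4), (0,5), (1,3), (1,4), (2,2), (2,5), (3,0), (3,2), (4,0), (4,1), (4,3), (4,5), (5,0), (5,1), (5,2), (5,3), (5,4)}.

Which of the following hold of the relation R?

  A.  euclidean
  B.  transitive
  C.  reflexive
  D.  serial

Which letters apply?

(A) not euclidean: 0 R 1 and 0 R 0 but not 1 R 0.
(B) not transitive: 0 R 3 and 3 R 2 but not 0 R 2.
(C) not reflexive: not 1 R 1.
(D) serial: every world has an R-successor.

D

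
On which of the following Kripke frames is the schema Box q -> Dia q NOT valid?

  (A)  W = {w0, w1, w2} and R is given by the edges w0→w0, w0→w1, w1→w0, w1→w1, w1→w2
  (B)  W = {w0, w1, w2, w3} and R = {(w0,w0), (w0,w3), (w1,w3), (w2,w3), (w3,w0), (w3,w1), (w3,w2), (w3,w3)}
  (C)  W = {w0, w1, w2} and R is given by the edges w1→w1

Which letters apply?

A, C

The schema Box q -> Dia q is axiom D; it is valid on a frame iff R is serial.
(A) R is not serial (w2 has no R-successor), so the schema fails here.
(B) R is serial (every world has an R-successor), so the schema is valid here.
(C) R is not serial (w0 has no R-successor), so the schema fails here.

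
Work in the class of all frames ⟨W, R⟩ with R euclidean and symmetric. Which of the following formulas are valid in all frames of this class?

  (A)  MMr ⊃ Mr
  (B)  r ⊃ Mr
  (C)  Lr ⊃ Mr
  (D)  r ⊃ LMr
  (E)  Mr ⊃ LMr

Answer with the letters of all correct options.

A symmetric euclidean relation is transitive (uRv and vRw give vRu by symmetry, then uRw by the euclidean condition, applied at v).
(A) the dual of axiom 4: valid iff R is transitive. Every such R is transitive — valid.
(B) r ⊃ Mr is the dual of axiom T, which corresponds to reflexivity. Such an R need not be reflexive — not valid.
(C) Lr ⊃ Mr is axiom D, which corresponds to seriality. Such an R need not be serial — not valid.
(D) r ⊃ LMr (axiom B) characterises the symmetric frames. Every such R is symmetric — valid.
(E) Mr ⊃ LMr (axiom 5) characterises the euclidean frames. Every such R is euclidean — valid.

A, D, E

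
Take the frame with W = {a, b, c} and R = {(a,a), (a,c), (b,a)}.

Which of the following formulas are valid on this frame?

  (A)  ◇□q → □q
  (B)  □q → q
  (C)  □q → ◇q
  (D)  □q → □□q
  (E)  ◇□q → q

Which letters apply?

R is not reflexive: not b R b.
R is not symmetric: a R c but not c R a.
R is not transitive: b R a and a R c but not b R c.
R is not euclidean: a R c and a R a but not c R a.
R is not serial: c has no R-successor.
(A) the dual of axiom 5: valid iff R is euclidean. R is not euclidean — not valid.
(B) axiom T: valid iff R is reflexive. R is not reflexive — not valid.
(C) □q → ◇q is axiom D; it is valid on a frame exactly when R is serial. R is not serial, so not valid.
(D) □q → □□q (axiom 4) characterises the transitive frames. R is not transitive — not valid.
(E) ◇□q → q (the dual of axiom B) characterises the symmetric frames. R is not symmetric — not valid.

none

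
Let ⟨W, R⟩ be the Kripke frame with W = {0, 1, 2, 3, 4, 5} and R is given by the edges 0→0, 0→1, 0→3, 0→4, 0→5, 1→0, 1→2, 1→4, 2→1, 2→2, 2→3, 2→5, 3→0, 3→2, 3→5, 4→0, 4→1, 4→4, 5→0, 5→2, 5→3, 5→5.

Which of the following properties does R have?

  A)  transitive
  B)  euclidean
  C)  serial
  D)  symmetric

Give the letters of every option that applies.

C, D

(A) not transitive: 0 R 1 and 1 R 2 but not 0 R 2.
(B) not euclidean: 0 R 1 and 0 R 3 but not 1 R 3.
(C) serial: every world has an R-successor.
(D) symmetric: every R-edge is matched by its reverse.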